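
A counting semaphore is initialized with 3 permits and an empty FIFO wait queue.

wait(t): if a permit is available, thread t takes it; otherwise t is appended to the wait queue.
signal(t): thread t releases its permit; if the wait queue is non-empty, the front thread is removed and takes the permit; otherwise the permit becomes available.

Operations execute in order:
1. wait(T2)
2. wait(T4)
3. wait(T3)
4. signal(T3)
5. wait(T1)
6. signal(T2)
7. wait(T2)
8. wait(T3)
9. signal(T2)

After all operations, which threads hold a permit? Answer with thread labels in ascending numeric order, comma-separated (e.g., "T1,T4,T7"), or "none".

Answer: T1,T3,T4

Derivation:
Step 1: wait(T2) -> count=2 queue=[] holders={T2}
Step 2: wait(T4) -> count=1 queue=[] holders={T2,T4}
Step 3: wait(T3) -> count=0 queue=[] holders={T2,T3,T4}
Step 4: signal(T3) -> count=1 queue=[] holders={T2,T4}
Step 5: wait(T1) -> count=0 queue=[] holders={T1,T2,T4}
Step 6: signal(T2) -> count=1 queue=[] holders={T1,T4}
Step 7: wait(T2) -> count=0 queue=[] holders={T1,T2,T4}
Step 8: wait(T3) -> count=0 queue=[T3] holders={T1,T2,T4}
Step 9: signal(T2) -> count=0 queue=[] holders={T1,T3,T4}
Final holders: T1,T3,T4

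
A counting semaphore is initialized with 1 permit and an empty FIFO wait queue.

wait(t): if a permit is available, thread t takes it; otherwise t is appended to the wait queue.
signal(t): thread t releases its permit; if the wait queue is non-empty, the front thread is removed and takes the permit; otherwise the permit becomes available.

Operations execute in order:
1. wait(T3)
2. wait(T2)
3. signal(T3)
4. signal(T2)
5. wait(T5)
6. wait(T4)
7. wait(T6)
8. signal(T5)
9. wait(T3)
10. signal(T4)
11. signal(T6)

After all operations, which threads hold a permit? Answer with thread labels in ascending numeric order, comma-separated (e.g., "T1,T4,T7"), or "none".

Answer: T3

Derivation:
Step 1: wait(T3) -> count=0 queue=[] holders={T3}
Step 2: wait(T2) -> count=0 queue=[T2] holders={T3}
Step 3: signal(T3) -> count=0 queue=[] holders={T2}
Step 4: signal(T2) -> count=1 queue=[] holders={none}
Step 5: wait(T5) -> count=0 queue=[] holders={T5}
Step 6: wait(T4) -> count=0 queue=[T4] holders={T5}
Step 7: wait(T6) -> count=0 queue=[T4,T6] holders={T5}
Step 8: signal(T5) -> count=0 queue=[T6] holders={T4}
Step 9: wait(T3) -> count=0 queue=[T6,T3] holders={T4}
Step 10: signal(T4) -> count=0 queue=[T3] holders={T6}
Step 11: signal(T6) -> count=0 queue=[] holders={T3}
Final holders: T3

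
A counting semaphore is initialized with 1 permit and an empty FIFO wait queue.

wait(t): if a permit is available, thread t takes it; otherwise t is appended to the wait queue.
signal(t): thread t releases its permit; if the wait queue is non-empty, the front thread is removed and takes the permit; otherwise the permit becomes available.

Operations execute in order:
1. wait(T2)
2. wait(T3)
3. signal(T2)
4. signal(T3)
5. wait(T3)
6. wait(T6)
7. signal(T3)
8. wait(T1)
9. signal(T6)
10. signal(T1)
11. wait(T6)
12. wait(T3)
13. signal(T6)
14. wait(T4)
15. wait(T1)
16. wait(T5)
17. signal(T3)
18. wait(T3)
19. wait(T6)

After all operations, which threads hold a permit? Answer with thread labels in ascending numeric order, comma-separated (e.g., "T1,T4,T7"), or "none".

Step 1: wait(T2) -> count=0 queue=[] holders={T2}
Step 2: wait(T3) -> count=0 queue=[T3] holders={T2}
Step 3: signal(T2) -> count=0 queue=[] holders={T3}
Step 4: signal(T3) -> count=1 queue=[] holders={none}
Step 5: wait(T3) -> count=0 queue=[] holders={T3}
Step 6: wait(T6) -> count=0 queue=[T6] holders={T3}
Step 7: signal(T3) -> count=0 queue=[] holders={T6}
Step 8: wait(T1) -> count=0 queue=[T1] holders={T6}
Step 9: signal(T6) -> count=0 queue=[] holders={T1}
Step 10: signal(T1) -> count=1 queue=[] holders={none}
Step 11: wait(T6) -> count=0 queue=[] holders={T6}
Step 12: wait(T3) -> count=0 queue=[T3] holders={T6}
Step 13: signal(T6) -> count=0 queue=[] holders={T3}
Step 14: wait(T4) -> count=0 queue=[T4] holders={T3}
Step 15: wait(T1) -> count=0 queue=[T4,T1] holders={T3}
Step 16: wait(T5) -> count=0 queue=[T4,T1,T5] holders={T3}
Step 17: signal(T3) -> count=0 queue=[T1,T5] holders={T4}
Step 18: wait(T3) -> count=0 queue=[T1,T5,T3] holders={T4}
Step 19: wait(T6) -> count=0 queue=[T1,T5,T3,T6] holders={T4}
Final holders: T4

Answer: T4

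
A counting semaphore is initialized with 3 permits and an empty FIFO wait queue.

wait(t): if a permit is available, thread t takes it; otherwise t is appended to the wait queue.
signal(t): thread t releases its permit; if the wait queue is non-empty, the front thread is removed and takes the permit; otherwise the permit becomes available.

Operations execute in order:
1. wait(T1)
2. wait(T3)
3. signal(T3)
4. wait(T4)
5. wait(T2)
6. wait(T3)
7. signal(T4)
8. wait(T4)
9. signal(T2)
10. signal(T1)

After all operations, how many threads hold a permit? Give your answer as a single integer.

Step 1: wait(T1) -> count=2 queue=[] holders={T1}
Step 2: wait(T3) -> count=1 queue=[] holders={T1,T3}
Step 3: signal(T3) -> count=2 queue=[] holders={T1}
Step 4: wait(T4) -> count=1 queue=[] holders={T1,T4}
Step 5: wait(T2) -> count=0 queue=[] holders={T1,T2,T4}
Step 6: wait(T3) -> count=0 queue=[T3] holders={T1,T2,T4}
Step 7: signal(T4) -> count=0 queue=[] holders={T1,T2,T3}
Step 8: wait(T4) -> count=0 queue=[T4] holders={T1,T2,T3}
Step 9: signal(T2) -> count=0 queue=[] holders={T1,T3,T4}
Step 10: signal(T1) -> count=1 queue=[] holders={T3,T4}
Final holders: {T3,T4} -> 2 thread(s)

Answer: 2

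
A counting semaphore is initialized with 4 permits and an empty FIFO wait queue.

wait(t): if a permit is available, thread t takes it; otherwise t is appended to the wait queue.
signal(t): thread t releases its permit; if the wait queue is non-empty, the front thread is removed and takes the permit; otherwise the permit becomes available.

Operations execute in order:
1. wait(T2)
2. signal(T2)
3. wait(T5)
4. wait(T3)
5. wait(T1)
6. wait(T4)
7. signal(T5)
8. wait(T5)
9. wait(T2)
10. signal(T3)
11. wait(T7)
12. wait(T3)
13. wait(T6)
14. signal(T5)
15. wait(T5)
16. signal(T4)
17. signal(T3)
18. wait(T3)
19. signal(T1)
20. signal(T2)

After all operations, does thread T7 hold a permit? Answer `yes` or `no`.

Answer: yes

Derivation:
Step 1: wait(T2) -> count=3 queue=[] holders={T2}
Step 2: signal(T2) -> count=4 queue=[] holders={none}
Step 3: wait(T5) -> count=3 queue=[] holders={T5}
Step 4: wait(T3) -> count=2 queue=[] holders={T3,T5}
Step 5: wait(T1) -> count=1 queue=[] holders={T1,T3,T5}
Step 6: wait(T4) -> count=0 queue=[] holders={T1,T3,T4,T5}
Step 7: signal(T5) -> count=1 queue=[] holders={T1,T3,T4}
Step 8: wait(T5) -> count=0 queue=[] holders={T1,T3,T4,T5}
Step 9: wait(T2) -> count=0 queue=[T2] holders={T1,T3,T4,T5}
Step 10: signal(T3) -> count=0 queue=[] holders={T1,T2,T4,T5}
Step 11: wait(T7) -> count=0 queue=[T7] holders={T1,T2,T4,T5}
Step 12: wait(T3) -> count=0 queue=[T7,T3] holders={T1,T2,T4,T5}
Step 13: wait(T6) -> count=0 queue=[T7,T3,T6] holders={T1,T2,T4,T5}
Step 14: signal(T5) -> count=0 queue=[T3,T6] holders={T1,T2,T4,T7}
Step 15: wait(T5) -> count=0 queue=[T3,T6,T5] holders={T1,T2,T4,T7}
Step 16: signal(T4) -> count=0 queue=[T6,T5] holders={T1,T2,T3,T7}
Step 17: signal(T3) -> count=0 queue=[T5] holders={T1,T2,T6,T7}
Step 18: wait(T3) -> count=0 queue=[T5,T3] holders={T1,T2,T6,T7}
Step 19: signal(T1) -> count=0 queue=[T3] holders={T2,T5,T6,T7}
Step 20: signal(T2) -> count=0 queue=[] holders={T3,T5,T6,T7}
Final holders: {T3,T5,T6,T7} -> T7 in holders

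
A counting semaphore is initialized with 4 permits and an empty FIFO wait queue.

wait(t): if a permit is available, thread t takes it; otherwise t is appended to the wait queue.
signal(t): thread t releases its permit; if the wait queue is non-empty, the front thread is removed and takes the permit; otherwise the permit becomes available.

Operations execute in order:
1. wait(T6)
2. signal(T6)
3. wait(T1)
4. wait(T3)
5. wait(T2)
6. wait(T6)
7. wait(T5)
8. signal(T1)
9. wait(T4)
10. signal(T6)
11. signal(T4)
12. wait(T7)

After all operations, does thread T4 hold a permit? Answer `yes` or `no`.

Step 1: wait(T6) -> count=3 queue=[] holders={T6}
Step 2: signal(T6) -> count=4 queue=[] holders={none}
Step 3: wait(T1) -> count=3 queue=[] holders={T1}
Step 4: wait(T3) -> count=2 queue=[] holders={T1,T3}
Step 5: wait(T2) -> count=1 queue=[] holders={T1,T2,T3}
Step 6: wait(T6) -> count=0 queue=[] holders={T1,T2,T3,T6}
Step 7: wait(T5) -> count=0 queue=[T5] holders={T1,T2,T3,T6}
Step 8: signal(T1) -> count=0 queue=[] holders={T2,T3,T5,T6}
Step 9: wait(T4) -> count=0 queue=[T4] holders={T2,T3,T5,T6}
Step 10: signal(T6) -> count=0 queue=[] holders={T2,T3,T4,T5}
Step 11: signal(T4) -> count=1 queue=[] holders={T2,T3,T5}
Step 12: wait(T7) -> count=0 queue=[] holders={T2,T3,T5,T7}
Final holders: {T2,T3,T5,T7} -> T4 not in holders

Answer: no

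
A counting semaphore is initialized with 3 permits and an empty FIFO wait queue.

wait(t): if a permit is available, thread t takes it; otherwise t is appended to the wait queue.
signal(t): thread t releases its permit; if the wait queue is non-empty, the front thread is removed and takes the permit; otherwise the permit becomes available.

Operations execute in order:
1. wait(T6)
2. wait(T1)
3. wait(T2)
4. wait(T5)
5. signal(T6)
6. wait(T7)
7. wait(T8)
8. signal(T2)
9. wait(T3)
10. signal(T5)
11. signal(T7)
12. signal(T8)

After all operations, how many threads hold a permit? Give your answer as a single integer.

Step 1: wait(T6) -> count=2 queue=[] holders={T6}
Step 2: wait(T1) -> count=1 queue=[] holders={T1,T6}
Step 3: wait(T2) -> count=0 queue=[] holders={T1,T2,T6}
Step 4: wait(T5) -> count=0 queue=[T5] holders={T1,T2,T6}
Step 5: signal(T6) -> count=0 queue=[] holders={T1,T2,T5}
Step 6: wait(T7) -> count=0 queue=[T7] holders={T1,T2,T5}
Step 7: wait(T8) -> count=0 queue=[T7,T8] holders={T1,T2,T5}
Step 8: signal(T2) -> count=0 queue=[T8] holders={T1,T5,T7}
Step 9: wait(T3) -> count=0 queue=[T8,T3] holders={T1,T5,T7}
Step 10: signal(T5) -> count=0 queue=[T3] holders={T1,T7,T8}
Step 11: signal(T7) -> count=0 queue=[] holders={T1,T3,T8}
Step 12: signal(T8) -> count=1 queue=[] holders={T1,T3}
Final holders: {T1,T3} -> 2 thread(s)

Answer: 2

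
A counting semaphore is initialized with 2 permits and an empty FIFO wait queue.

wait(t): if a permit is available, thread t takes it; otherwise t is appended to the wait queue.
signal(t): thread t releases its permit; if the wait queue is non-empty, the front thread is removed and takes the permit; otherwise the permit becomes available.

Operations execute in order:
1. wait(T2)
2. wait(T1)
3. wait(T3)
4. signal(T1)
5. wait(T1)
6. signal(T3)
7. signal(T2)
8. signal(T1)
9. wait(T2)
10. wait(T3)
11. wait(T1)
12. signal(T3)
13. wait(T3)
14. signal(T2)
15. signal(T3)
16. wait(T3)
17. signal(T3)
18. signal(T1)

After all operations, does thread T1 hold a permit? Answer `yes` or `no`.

Step 1: wait(T2) -> count=1 queue=[] holders={T2}
Step 2: wait(T1) -> count=0 queue=[] holders={T1,T2}
Step 3: wait(T3) -> count=0 queue=[T3] holders={T1,T2}
Step 4: signal(T1) -> count=0 queue=[] holders={T2,T3}
Step 5: wait(T1) -> count=0 queue=[T1] holders={T2,T3}
Step 6: signal(T3) -> count=0 queue=[] holders={T1,T2}
Step 7: signal(T2) -> count=1 queue=[] holders={T1}
Step 8: signal(T1) -> count=2 queue=[] holders={none}
Step 9: wait(T2) -> count=1 queue=[] holders={T2}
Step 10: wait(T3) -> count=0 queue=[] holders={T2,T3}
Step 11: wait(T1) -> count=0 queue=[T1] holders={T2,T3}
Step 12: signal(T3) -> count=0 queue=[] holders={T1,T2}
Step 13: wait(T3) -> count=0 queue=[T3] holders={T1,T2}
Step 14: signal(T2) -> count=0 queue=[] holders={T1,T3}
Step 15: signal(T3) -> count=1 queue=[] holders={T1}
Step 16: wait(T3) -> count=0 queue=[] holders={T1,T3}
Step 17: signal(T3) -> count=1 queue=[] holders={T1}
Step 18: signal(T1) -> count=2 queue=[] holders={none}
Final holders: {none} -> T1 not in holders

Answer: no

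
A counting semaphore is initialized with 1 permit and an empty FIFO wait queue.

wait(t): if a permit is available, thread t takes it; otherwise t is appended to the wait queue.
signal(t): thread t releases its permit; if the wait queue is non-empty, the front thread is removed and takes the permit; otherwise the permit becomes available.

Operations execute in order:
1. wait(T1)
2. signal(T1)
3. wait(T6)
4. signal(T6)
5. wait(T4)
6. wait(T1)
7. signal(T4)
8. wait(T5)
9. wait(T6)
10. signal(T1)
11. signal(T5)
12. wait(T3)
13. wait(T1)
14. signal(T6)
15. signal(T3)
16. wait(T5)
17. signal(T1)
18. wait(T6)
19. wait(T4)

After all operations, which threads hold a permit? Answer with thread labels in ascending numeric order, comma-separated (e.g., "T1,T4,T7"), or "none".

Answer: T5

Derivation:
Step 1: wait(T1) -> count=0 queue=[] holders={T1}
Step 2: signal(T1) -> count=1 queue=[] holders={none}
Step 3: wait(T6) -> count=0 queue=[] holders={T6}
Step 4: signal(T6) -> count=1 queue=[] holders={none}
Step 5: wait(T4) -> count=0 queue=[] holders={T4}
Step 6: wait(T1) -> count=0 queue=[T1] holders={T4}
Step 7: signal(T4) -> count=0 queue=[] holders={T1}
Step 8: wait(T5) -> count=0 queue=[T5] holders={T1}
Step 9: wait(T6) -> count=0 queue=[T5,T6] holders={T1}
Step 10: signal(T1) -> count=0 queue=[T6] holders={T5}
Step 11: signal(T5) -> count=0 queue=[] holders={T6}
Step 12: wait(T3) -> count=0 queue=[T3] holders={T6}
Step 13: wait(T1) -> count=0 queue=[T3,T1] holders={T6}
Step 14: signal(T6) -> count=0 queue=[T1] holders={T3}
Step 15: signal(T3) -> count=0 queue=[] holders={T1}
Step 16: wait(T5) -> count=0 queue=[T5] holders={T1}
Step 17: signal(T1) -> count=0 queue=[] holders={T5}
Step 18: wait(T6) -> count=0 queue=[T6] holders={T5}
Step 19: wait(T4) -> count=0 queue=[T6,T4] holders={T5}
Final holders: T5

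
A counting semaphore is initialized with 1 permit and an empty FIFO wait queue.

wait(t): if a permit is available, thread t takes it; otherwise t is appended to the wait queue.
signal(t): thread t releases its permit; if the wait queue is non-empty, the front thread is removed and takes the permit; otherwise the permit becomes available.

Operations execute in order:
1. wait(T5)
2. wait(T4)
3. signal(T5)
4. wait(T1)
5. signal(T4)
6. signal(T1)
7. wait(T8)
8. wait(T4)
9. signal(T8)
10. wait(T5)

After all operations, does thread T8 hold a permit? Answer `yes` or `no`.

Step 1: wait(T5) -> count=0 queue=[] holders={T5}
Step 2: wait(T4) -> count=0 queue=[T4] holders={T5}
Step 3: signal(T5) -> count=0 queue=[] holders={T4}
Step 4: wait(T1) -> count=0 queue=[T1] holders={T4}
Step 5: signal(T4) -> count=0 queue=[] holders={T1}
Step 6: signal(T1) -> count=1 queue=[] holders={none}
Step 7: wait(T8) -> count=0 queue=[] holders={T8}
Step 8: wait(T4) -> count=0 queue=[T4] holders={T8}
Step 9: signal(T8) -> count=0 queue=[] holders={T4}
Step 10: wait(T5) -> count=0 queue=[T5] holders={T4}
Final holders: {T4} -> T8 not in holders

Answer: no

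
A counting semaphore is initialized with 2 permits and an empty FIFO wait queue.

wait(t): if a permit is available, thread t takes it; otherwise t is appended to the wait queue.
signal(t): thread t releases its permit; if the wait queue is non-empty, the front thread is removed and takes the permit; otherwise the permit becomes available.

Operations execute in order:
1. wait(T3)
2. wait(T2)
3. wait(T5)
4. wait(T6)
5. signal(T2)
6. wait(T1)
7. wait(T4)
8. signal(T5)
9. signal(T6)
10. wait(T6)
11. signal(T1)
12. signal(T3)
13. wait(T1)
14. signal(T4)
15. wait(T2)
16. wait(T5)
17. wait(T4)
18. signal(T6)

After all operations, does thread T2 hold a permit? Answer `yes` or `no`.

Answer: yes

Derivation:
Step 1: wait(T3) -> count=1 queue=[] holders={T3}
Step 2: wait(T2) -> count=0 queue=[] holders={T2,T3}
Step 3: wait(T5) -> count=0 queue=[T5] holders={T2,T3}
Step 4: wait(T6) -> count=0 queue=[T5,T6] holders={T2,T3}
Step 5: signal(T2) -> count=0 queue=[T6] holders={T3,T5}
Step 6: wait(T1) -> count=0 queue=[T6,T1] holders={T3,T5}
Step 7: wait(T4) -> count=0 queue=[T6,T1,T4] holders={T3,T5}
Step 8: signal(T5) -> count=0 queue=[T1,T4] holders={T3,T6}
Step 9: signal(T6) -> count=0 queue=[T4] holders={T1,T3}
Step 10: wait(T6) -> count=0 queue=[T4,T6] holders={T1,T3}
Step 11: signal(T1) -> count=0 queue=[T6] holders={T3,T4}
Step 12: signal(T3) -> count=0 queue=[] holders={T4,T6}
Step 13: wait(T1) -> count=0 queue=[T1] holders={T4,T6}
Step 14: signal(T4) -> count=0 queue=[] holders={T1,T6}
Step 15: wait(T2) -> count=0 queue=[T2] holders={T1,T6}
Step 16: wait(T5) -> count=0 queue=[T2,T5] holders={T1,T6}
Step 17: wait(T4) -> count=0 queue=[T2,T5,T4] holders={T1,T6}
Step 18: signal(T6) -> count=0 queue=[T5,T4] holders={T1,T2}
Final holders: {T1,T2} -> T2 in holders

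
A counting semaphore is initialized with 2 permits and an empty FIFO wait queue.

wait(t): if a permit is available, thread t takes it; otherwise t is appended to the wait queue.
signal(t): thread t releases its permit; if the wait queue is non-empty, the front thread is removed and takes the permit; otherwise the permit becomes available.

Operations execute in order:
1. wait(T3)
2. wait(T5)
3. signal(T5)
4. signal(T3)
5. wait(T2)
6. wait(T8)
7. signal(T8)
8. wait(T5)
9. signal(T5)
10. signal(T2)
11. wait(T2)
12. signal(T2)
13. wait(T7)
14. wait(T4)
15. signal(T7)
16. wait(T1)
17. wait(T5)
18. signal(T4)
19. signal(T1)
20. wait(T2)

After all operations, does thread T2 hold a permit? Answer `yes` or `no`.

Step 1: wait(T3) -> count=1 queue=[] holders={T3}
Step 2: wait(T5) -> count=0 queue=[] holders={T3,T5}
Step 3: signal(T5) -> count=1 queue=[] holders={T3}
Step 4: signal(T3) -> count=2 queue=[] holders={none}
Step 5: wait(T2) -> count=1 queue=[] holders={T2}
Step 6: wait(T8) -> count=0 queue=[] holders={T2,T8}
Step 7: signal(T8) -> count=1 queue=[] holders={T2}
Step 8: wait(T5) -> count=0 queue=[] holders={T2,T5}
Step 9: signal(T5) -> count=1 queue=[] holders={T2}
Step 10: signal(T2) -> count=2 queue=[] holders={none}
Step 11: wait(T2) -> count=1 queue=[] holders={T2}
Step 12: signal(T2) -> count=2 queue=[] holders={none}
Step 13: wait(T7) -> count=1 queue=[] holders={T7}
Step 14: wait(T4) -> count=0 queue=[] holders={T4,T7}
Step 15: signal(T7) -> count=1 queue=[] holders={T4}
Step 16: wait(T1) -> count=0 queue=[] holders={T1,T4}
Step 17: wait(T5) -> count=0 queue=[T5] holders={T1,T4}
Step 18: signal(T4) -> count=0 queue=[] holders={T1,T5}
Step 19: signal(T1) -> count=1 queue=[] holders={T5}
Step 20: wait(T2) -> count=0 queue=[] holders={T2,T5}
Final holders: {T2,T5} -> T2 in holders

Answer: yes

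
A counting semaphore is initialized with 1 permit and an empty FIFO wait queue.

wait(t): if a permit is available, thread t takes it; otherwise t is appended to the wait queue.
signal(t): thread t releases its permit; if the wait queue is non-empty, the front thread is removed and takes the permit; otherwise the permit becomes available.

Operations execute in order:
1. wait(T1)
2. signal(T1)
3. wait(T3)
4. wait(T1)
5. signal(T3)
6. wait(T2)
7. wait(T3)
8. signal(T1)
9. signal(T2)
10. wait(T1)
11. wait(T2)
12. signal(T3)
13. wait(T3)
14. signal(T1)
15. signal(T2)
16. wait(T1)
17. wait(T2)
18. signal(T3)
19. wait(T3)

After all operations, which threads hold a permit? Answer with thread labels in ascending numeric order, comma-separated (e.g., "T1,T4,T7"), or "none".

Answer: T1

Derivation:
Step 1: wait(T1) -> count=0 queue=[] holders={T1}
Step 2: signal(T1) -> count=1 queue=[] holders={none}
Step 3: wait(T3) -> count=0 queue=[] holders={T3}
Step 4: wait(T1) -> count=0 queue=[T1] holders={T3}
Step 5: signal(T3) -> count=0 queue=[] holders={T1}
Step 6: wait(T2) -> count=0 queue=[T2] holders={T1}
Step 7: wait(T3) -> count=0 queue=[T2,T3] holders={T1}
Step 8: signal(T1) -> count=0 queue=[T3] holders={T2}
Step 9: signal(T2) -> count=0 queue=[] holders={T3}
Step 10: wait(T1) -> count=0 queue=[T1] holders={T3}
Step 11: wait(T2) -> count=0 queue=[T1,T2] holders={T3}
Step 12: signal(T3) -> count=0 queue=[T2] holders={T1}
Step 13: wait(T3) -> count=0 queue=[T2,T3] holders={T1}
Step 14: signal(T1) -> count=0 queue=[T3] holders={T2}
Step 15: signal(T2) -> count=0 queue=[] holders={T3}
Step 16: wait(T1) -> count=0 queue=[T1] holders={T3}
Step 17: wait(T2) -> count=0 queue=[T1,T2] holders={T3}
Step 18: signal(T3) -> count=0 queue=[T2] holders={T1}
Step 19: wait(T3) -> count=0 queue=[T2,T3] holders={T1}
Final holders: T1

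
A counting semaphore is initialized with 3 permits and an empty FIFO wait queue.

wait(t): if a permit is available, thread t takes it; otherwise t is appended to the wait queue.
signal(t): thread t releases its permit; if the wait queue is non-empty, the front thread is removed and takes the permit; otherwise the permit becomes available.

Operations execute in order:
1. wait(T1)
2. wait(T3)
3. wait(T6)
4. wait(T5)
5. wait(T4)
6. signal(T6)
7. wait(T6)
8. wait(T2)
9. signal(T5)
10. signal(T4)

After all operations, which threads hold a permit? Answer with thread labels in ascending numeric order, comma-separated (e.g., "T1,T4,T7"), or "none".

Step 1: wait(T1) -> count=2 queue=[] holders={T1}
Step 2: wait(T3) -> count=1 queue=[] holders={T1,T3}
Step 3: wait(T6) -> count=0 queue=[] holders={T1,T3,T6}
Step 4: wait(T5) -> count=0 queue=[T5] holders={T1,T3,T6}
Step 5: wait(T4) -> count=0 queue=[T5,T4] holders={T1,T3,T6}
Step 6: signal(T6) -> count=0 queue=[T4] holders={T1,T3,T5}
Step 7: wait(T6) -> count=0 queue=[T4,T6] holders={T1,T3,T5}
Step 8: wait(T2) -> count=0 queue=[T4,T6,T2] holders={T1,T3,T5}
Step 9: signal(T5) -> count=0 queue=[T6,T2] holders={T1,T3,T4}
Step 10: signal(T4) -> count=0 queue=[T2] holders={T1,T3,T6}
Final holders: T1,T3,T6

Answer: T1,T3,T6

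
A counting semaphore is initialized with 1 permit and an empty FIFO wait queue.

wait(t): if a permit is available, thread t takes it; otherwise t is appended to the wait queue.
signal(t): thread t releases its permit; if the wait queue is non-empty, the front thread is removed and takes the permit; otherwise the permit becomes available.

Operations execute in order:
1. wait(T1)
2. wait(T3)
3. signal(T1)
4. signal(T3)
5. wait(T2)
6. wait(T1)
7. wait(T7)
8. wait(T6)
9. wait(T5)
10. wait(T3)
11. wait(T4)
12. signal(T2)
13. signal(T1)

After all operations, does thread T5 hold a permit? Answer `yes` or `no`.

Step 1: wait(T1) -> count=0 queue=[] holders={T1}
Step 2: wait(T3) -> count=0 queue=[T3] holders={T1}
Step 3: signal(T1) -> count=0 queue=[] holders={T3}
Step 4: signal(T3) -> count=1 queue=[] holders={none}
Step 5: wait(T2) -> count=0 queue=[] holders={T2}
Step 6: wait(T1) -> count=0 queue=[T1] holders={T2}
Step 7: wait(T7) -> count=0 queue=[T1,T7] holders={T2}
Step 8: wait(T6) -> count=0 queue=[T1,T7,T6] holders={T2}
Step 9: wait(T5) -> count=0 queue=[T1,T7,T6,T5] holders={T2}
Step 10: wait(T3) -> count=0 queue=[T1,T7,T6,T5,T3] holders={T2}
Step 11: wait(T4) -> count=0 queue=[T1,T7,T6,T5,T3,T4] holders={T2}
Step 12: signal(T2) -> count=0 queue=[T7,T6,T5,T3,T4] holders={T1}
Step 13: signal(T1) -> count=0 queue=[T6,T5,T3,T4] holders={T7}
Final holders: {T7} -> T5 not in holders

Answer: no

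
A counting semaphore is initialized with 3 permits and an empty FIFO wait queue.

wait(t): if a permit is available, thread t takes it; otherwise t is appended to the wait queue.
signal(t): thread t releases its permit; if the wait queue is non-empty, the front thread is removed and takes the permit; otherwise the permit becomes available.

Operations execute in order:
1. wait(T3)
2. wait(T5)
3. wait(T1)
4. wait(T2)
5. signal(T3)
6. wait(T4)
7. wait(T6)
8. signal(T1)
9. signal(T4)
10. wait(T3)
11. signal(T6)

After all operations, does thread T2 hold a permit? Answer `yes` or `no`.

Step 1: wait(T3) -> count=2 queue=[] holders={T3}
Step 2: wait(T5) -> count=1 queue=[] holders={T3,T5}
Step 3: wait(T1) -> count=0 queue=[] holders={T1,T3,T5}
Step 4: wait(T2) -> count=0 queue=[T2] holders={T1,T3,T5}
Step 5: signal(T3) -> count=0 queue=[] holders={T1,T2,T5}
Step 6: wait(T4) -> count=0 queue=[T4] holders={T1,T2,T5}
Step 7: wait(T6) -> count=0 queue=[T4,T6] holders={T1,T2,T5}
Step 8: signal(T1) -> count=0 queue=[T6] holders={T2,T4,T5}
Step 9: signal(T4) -> count=0 queue=[] holders={T2,T5,T6}
Step 10: wait(T3) -> count=0 queue=[T3] holders={T2,T5,T6}
Step 11: signal(T6) -> count=0 queue=[] holders={T2,T3,T5}
Final holders: {T2,T3,T5} -> T2 in holders

Answer: yes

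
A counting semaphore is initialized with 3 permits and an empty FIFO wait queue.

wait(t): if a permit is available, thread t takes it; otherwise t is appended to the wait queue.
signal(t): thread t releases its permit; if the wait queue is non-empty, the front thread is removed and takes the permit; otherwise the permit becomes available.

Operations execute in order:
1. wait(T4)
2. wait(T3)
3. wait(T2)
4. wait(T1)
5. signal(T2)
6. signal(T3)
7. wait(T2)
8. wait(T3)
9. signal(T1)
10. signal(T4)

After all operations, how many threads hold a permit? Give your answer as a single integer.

Answer: 2

Derivation:
Step 1: wait(T4) -> count=2 queue=[] holders={T4}
Step 2: wait(T3) -> count=1 queue=[] holders={T3,T4}
Step 3: wait(T2) -> count=0 queue=[] holders={T2,T3,T4}
Step 4: wait(T1) -> count=0 queue=[T1] holders={T2,T3,T4}
Step 5: signal(T2) -> count=0 queue=[] holders={T1,T3,T4}
Step 6: signal(T3) -> count=1 queue=[] holders={T1,T4}
Step 7: wait(T2) -> count=0 queue=[] holders={T1,T2,T4}
Step 8: wait(T3) -> count=0 queue=[T3] holders={T1,T2,T4}
Step 9: signal(T1) -> count=0 queue=[] holders={T2,T3,T4}
Step 10: signal(T4) -> count=1 queue=[] holders={T2,T3}
Final holders: {T2,T3} -> 2 thread(s)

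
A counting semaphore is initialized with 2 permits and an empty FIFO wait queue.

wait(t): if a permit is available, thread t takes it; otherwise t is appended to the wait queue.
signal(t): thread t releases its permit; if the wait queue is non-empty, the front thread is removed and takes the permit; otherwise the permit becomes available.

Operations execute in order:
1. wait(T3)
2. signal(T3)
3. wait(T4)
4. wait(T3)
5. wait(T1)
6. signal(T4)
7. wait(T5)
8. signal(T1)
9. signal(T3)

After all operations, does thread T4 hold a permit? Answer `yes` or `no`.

Answer: no

Derivation:
Step 1: wait(T3) -> count=1 queue=[] holders={T3}
Step 2: signal(T3) -> count=2 queue=[] holders={none}
Step 3: wait(T4) -> count=1 queue=[] holders={T4}
Step 4: wait(T3) -> count=0 queue=[] holders={T3,T4}
Step 5: wait(T1) -> count=0 queue=[T1] holders={T3,T4}
Step 6: signal(T4) -> count=0 queue=[] holders={T1,T3}
Step 7: wait(T5) -> count=0 queue=[T5] holders={T1,T3}
Step 8: signal(T1) -> count=0 queue=[] holders={T3,T5}
Step 9: signal(T3) -> count=1 queue=[] holders={T5}
Final holders: {T5} -> T4 not in holders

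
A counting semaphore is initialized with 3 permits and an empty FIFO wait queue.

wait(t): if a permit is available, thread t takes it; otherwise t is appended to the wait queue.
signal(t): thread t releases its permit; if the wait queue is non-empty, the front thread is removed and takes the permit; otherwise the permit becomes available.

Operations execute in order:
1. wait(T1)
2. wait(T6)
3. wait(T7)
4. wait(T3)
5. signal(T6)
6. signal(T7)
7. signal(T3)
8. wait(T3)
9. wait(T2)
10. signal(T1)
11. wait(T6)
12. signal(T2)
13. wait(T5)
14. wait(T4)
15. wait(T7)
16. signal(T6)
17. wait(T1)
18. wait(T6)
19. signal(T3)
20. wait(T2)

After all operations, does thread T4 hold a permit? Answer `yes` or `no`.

Step 1: wait(T1) -> count=2 queue=[] holders={T1}
Step 2: wait(T6) -> count=1 queue=[] holders={T1,T6}
Step 3: wait(T7) -> count=0 queue=[] holders={T1,T6,T7}
Step 4: wait(T3) -> count=0 queue=[T3] holders={T1,T6,T7}
Step 5: signal(T6) -> count=0 queue=[] holders={T1,T3,T7}
Step 6: signal(T7) -> count=1 queue=[] holders={T1,T3}
Step 7: signal(T3) -> count=2 queue=[] holders={T1}
Step 8: wait(T3) -> count=1 queue=[] holders={T1,T3}
Step 9: wait(T2) -> count=0 queue=[] holders={T1,T2,T3}
Step 10: signal(T1) -> count=1 queue=[] holders={T2,T3}
Step 11: wait(T6) -> count=0 queue=[] holders={T2,T3,T6}
Step 12: signal(T2) -> count=1 queue=[] holders={T3,T6}
Step 13: wait(T5) -> count=0 queue=[] holders={T3,T5,T6}
Step 14: wait(T4) -> count=0 queue=[T4] holders={T3,T5,T6}
Step 15: wait(T7) -> count=0 queue=[T4,T7] holders={T3,T5,T6}
Step 16: signal(T6) -> count=0 queue=[T7] holders={T3,T4,T5}
Step 17: wait(T1) -> count=0 queue=[T7,T1] holders={T3,T4,T5}
Step 18: wait(T6) -> count=0 queue=[T7,T1,T6] holders={T3,T4,T5}
Step 19: signal(T3) -> count=0 queue=[T1,T6] holders={T4,T5,T7}
Step 20: wait(T2) -> count=0 queue=[T1,T6,T2] holders={T4,T5,T7}
Final holders: {T4,T5,T7} -> T4 in holders

Answer: yes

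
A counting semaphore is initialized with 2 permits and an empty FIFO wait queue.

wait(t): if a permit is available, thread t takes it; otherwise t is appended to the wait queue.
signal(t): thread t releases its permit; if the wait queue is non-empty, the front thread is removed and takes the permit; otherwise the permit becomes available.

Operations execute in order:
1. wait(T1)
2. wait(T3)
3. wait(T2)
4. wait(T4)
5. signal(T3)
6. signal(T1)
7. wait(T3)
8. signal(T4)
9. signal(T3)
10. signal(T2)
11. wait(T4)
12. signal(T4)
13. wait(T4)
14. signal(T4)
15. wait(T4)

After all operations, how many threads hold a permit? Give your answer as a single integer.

Step 1: wait(T1) -> count=1 queue=[] holders={T1}
Step 2: wait(T3) -> count=0 queue=[] holders={T1,T3}
Step 3: wait(T2) -> count=0 queue=[T2] holders={T1,T3}
Step 4: wait(T4) -> count=0 queue=[T2,T4] holders={T1,T3}
Step 5: signal(T3) -> count=0 queue=[T4] holders={T1,T2}
Step 6: signal(T1) -> count=0 queue=[] holders={T2,T4}
Step 7: wait(T3) -> count=0 queue=[T3] holders={T2,T4}
Step 8: signal(T4) -> count=0 queue=[] holders={T2,T3}
Step 9: signal(T3) -> count=1 queue=[] holders={T2}
Step 10: signal(T2) -> count=2 queue=[] holders={none}
Step 11: wait(T4) -> count=1 queue=[] holders={T4}
Step 12: signal(T4) -> count=2 queue=[] holders={none}
Step 13: wait(T4) -> count=1 queue=[] holders={T4}
Step 14: signal(T4) -> count=2 queue=[] holders={none}
Step 15: wait(T4) -> count=1 queue=[] holders={T4}
Final holders: {T4} -> 1 thread(s)

Answer: 1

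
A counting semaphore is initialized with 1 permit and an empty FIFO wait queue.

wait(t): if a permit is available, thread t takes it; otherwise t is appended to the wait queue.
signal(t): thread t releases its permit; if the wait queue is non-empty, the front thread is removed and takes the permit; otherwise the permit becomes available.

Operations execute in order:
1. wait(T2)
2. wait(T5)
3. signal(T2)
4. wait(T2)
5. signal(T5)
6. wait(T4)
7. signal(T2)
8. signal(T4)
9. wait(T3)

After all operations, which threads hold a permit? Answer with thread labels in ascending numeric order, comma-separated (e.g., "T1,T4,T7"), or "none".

Answer: T3

Derivation:
Step 1: wait(T2) -> count=0 queue=[] holders={T2}
Step 2: wait(T5) -> count=0 queue=[T5] holders={T2}
Step 3: signal(T2) -> count=0 queue=[] holders={T5}
Step 4: wait(T2) -> count=0 queue=[T2] holders={T5}
Step 5: signal(T5) -> count=0 queue=[] holders={T2}
Step 6: wait(T4) -> count=0 queue=[T4] holders={T2}
Step 7: signal(T2) -> count=0 queue=[] holders={T4}
Step 8: signal(T4) -> count=1 queue=[] holders={none}
Step 9: wait(T3) -> count=0 queue=[] holders={T3}
Final holders: T3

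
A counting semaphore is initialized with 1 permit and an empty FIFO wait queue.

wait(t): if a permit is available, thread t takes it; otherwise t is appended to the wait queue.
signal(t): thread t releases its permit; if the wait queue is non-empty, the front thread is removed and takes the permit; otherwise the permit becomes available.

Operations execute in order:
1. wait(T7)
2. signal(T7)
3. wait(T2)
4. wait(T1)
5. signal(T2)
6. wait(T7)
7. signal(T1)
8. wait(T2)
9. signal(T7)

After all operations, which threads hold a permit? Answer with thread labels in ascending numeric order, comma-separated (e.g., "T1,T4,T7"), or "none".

Answer: T2

Derivation:
Step 1: wait(T7) -> count=0 queue=[] holders={T7}
Step 2: signal(T7) -> count=1 queue=[] holders={none}
Step 3: wait(T2) -> count=0 queue=[] holders={T2}
Step 4: wait(T1) -> count=0 queue=[T1] holders={T2}
Step 5: signal(T2) -> count=0 queue=[] holders={T1}
Step 6: wait(T7) -> count=0 queue=[T7] holders={T1}
Step 7: signal(T1) -> count=0 queue=[] holders={T7}
Step 8: wait(T2) -> count=0 queue=[T2] holders={T7}
Step 9: signal(T7) -> count=0 queue=[] holders={T2}
Final holders: T2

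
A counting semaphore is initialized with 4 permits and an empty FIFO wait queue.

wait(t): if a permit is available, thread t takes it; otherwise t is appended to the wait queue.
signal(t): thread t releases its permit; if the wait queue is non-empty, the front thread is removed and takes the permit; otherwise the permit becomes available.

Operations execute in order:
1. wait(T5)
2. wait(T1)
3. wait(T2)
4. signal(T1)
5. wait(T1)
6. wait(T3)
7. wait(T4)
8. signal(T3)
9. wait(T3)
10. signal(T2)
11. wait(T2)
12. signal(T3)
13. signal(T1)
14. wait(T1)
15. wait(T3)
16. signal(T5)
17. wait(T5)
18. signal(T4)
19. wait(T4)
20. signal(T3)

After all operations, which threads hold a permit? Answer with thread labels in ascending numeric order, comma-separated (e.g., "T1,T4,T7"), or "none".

Step 1: wait(T5) -> count=3 queue=[] holders={T5}
Step 2: wait(T1) -> count=2 queue=[] holders={T1,T5}
Step 3: wait(T2) -> count=1 queue=[] holders={T1,T2,T5}
Step 4: signal(T1) -> count=2 queue=[] holders={T2,T5}
Step 5: wait(T1) -> count=1 queue=[] holders={T1,T2,T5}
Step 6: wait(T3) -> count=0 queue=[] holders={T1,T2,T3,T5}
Step 7: wait(T4) -> count=0 queue=[T4] holders={T1,T2,T3,T5}
Step 8: signal(T3) -> count=0 queue=[] holders={T1,T2,T4,T5}
Step 9: wait(T3) -> count=0 queue=[T3] holders={T1,T2,T4,T5}
Step 10: signal(T2) -> count=0 queue=[] holders={T1,T3,T4,T5}
Step 11: wait(T2) -> count=0 queue=[T2] holders={T1,T3,T4,T5}
Step 12: signal(T3) -> count=0 queue=[] holders={T1,T2,T4,T5}
Step 13: signal(T1) -> count=1 queue=[] holders={T2,T4,T5}
Step 14: wait(T1) -> count=0 queue=[] holders={T1,T2,T4,T5}
Step 15: wait(T3) -> count=0 queue=[T3] holders={T1,T2,T4,T5}
Step 16: signal(T5) -> count=0 queue=[] holders={T1,T2,T3,T4}
Step 17: wait(T5) -> count=0 queue=[T5] holders={T1,T2,T3,T4}
Step 18: signal(T4) -> count=0 queue=[] holders={T1,T2,T3,T5}
Step 19: wait(T4) -> count=0 queue=[T4] holders={T1,T2,T3,T5}
Step 20: signal(T3) -> count=0 queue=[] holders={T1,T2,T4,T5}
Final holders: T1,T2,T4,T5

Answer: T1,T2,T4,T5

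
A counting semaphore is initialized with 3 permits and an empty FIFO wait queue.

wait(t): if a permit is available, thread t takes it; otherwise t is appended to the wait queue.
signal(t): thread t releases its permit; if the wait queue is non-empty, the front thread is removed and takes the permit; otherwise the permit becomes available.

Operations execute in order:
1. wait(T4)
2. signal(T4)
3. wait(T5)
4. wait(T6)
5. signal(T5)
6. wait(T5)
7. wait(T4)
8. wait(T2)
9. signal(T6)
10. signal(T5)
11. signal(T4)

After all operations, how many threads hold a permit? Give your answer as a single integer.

Answer: 1

Derivation:
Step 1: wait(T4) -> count=2 queue=[] holders={T4}
Step 2: signal(T4) -> count=3 queue=[] holders={none}
Step 3: wait(T5) -> count=2 queue=[] holders={T5}
Step 4: wait(T6) -> count=1 queue=[] holders={T5,T6}
Step 5: signal(T5) -> count=2 queue=[] holders={T6}
Step 6: wait(T5) -> count=1 queue=[] holders={T5,T6}
Step 7: wait(T4) -> count=0 queue=[] holders={T4,T5,T6}
Step 8: wait(T2) -> count=0 queue=[T2] holders={T4,T5,T6}
Step 9: signal(T6) -> count=0 queue=[] holders={T2,T4,T5}
Step 10: signal(T5) -> count=1 queue=[] holders={T2,T4}
Step 11: signal(T4) -> count=2 queue=[] holders={T2}
Final holders: {T2} -> 1 thread(s)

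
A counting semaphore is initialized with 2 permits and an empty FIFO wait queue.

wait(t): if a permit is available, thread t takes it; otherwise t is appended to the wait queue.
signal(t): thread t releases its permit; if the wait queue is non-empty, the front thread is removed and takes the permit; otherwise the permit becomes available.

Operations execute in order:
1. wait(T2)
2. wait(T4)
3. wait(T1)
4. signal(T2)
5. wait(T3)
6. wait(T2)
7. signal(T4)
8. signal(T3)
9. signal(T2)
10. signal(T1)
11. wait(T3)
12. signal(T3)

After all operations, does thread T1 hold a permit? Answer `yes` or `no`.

Answer: no

Derivation:
Step 1: wait(T2) -> count=1 queue=[] holders={T2}
Step 2: wait(T4) -> count=0 queue=[] holders={T2,T4}
Step 3: wait(T1) -> count=0 queue=[T1] holders={T2,T4}
Step 4: signal(T2) -> count=0 queue=[] holders={T1,T4}
Step 5: wait(T3) -> count=0 queue=[T3] holders={T1,T4}
Step 6: wait(T2) -> count=0 queue=[T3,T2] holders={T1,T4}
Step 7: signal(T4) -> count=0 queue=[T2] holders={T1,T3}
Step 8: signal(T3) -> count=0 queue=[] holders={T1,T2}
Step 9: signal(T2) -> count=1 queue=[] holders={T1}
Step 10: signal(T1) -> count=2 queue=[] holders={none}
Step 11: wait(T3) -> count=1 queue=[] holders={T3}
Step 12: signal(T3) -> count=2 queue=[] holders={none}
Final holders: {none} -> T1 not in holders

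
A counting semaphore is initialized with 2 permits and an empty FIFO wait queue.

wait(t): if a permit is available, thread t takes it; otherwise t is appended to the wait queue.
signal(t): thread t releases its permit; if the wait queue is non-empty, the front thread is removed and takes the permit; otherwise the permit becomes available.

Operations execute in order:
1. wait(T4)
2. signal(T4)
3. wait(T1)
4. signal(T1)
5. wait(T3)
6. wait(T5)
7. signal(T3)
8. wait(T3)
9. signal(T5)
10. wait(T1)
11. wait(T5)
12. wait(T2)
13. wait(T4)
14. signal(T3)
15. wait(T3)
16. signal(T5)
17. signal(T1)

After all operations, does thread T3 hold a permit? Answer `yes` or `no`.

Step 1: wait(T4) -> count=1 queue=[] holders={T4}
Step 2: signal(T4) -> count=2 queue=[] holders={none}
Step 3: wait(T1) -> count=1 queue=[] holders={T1}
Step 4: signal(T1) -> count=2 queue=[] holders={none}
Step 5: wait(T3) -> count=1 queue=[] holders={T3}
Step 6: wait(T5) -> count=0 queue=[] holders={T3,T5}
Step 7: signal(T3) -> count=1 queue=[] holders={T5}
Step 8: wait(T3) -> count=0 queue=[] holders={T3,T5}
Step 9: signal(T5) -> count=1 queue=[] holders={T3}
Step 10: wait(T1) -> count=0 queue=[] holders={T1,T3}
Step 11: wait(T5) -> count=0 queue=[T5] holders={T1,T3}
Step 12: wait(T2) -> count=0 queue=[T5,T2] holders={T1,T3}
Step 13: wait(T4) -> count=0 queue=[T5,T2,T4] holders={T1,T3}
Step 14: signal(T3) -> count=0 queue=[T2,T4] holders={T1,T5}
Step 15: wait(T3) -> count=0 queue=[T2,T4,T3] holders={T1,T5}
Step 16: signal(T5) -> count=0 queue=[T4,T3] holders={T1,T2}
Step 17: signal(T1) -> count=0 queue=[T3] holders={T2,T4}
Final holders: {T2,T4} -> T3 not in holders

Answer: no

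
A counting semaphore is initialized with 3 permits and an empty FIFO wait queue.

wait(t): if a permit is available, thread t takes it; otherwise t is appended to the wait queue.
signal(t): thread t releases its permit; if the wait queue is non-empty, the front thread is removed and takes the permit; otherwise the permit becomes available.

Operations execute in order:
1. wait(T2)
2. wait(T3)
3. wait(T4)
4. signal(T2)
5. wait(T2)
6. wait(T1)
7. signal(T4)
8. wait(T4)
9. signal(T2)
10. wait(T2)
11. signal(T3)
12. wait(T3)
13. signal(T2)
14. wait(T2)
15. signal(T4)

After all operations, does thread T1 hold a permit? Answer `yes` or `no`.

Step 1: wait(T2) -> count=2 queue=[] holders={T2}
Step 2: wait(T3) -> count=1 queue=[] holders={T2,T3}
Step 3: wait(T4) -> count=0 queue=[] holders={T2,T3,T4}
Step 4: signal(T2) -> count=1 queue=[] holders={T3,T4}
Step 5: wait(T2) -> count=0 queue=[] holders={T2,T3,T4}
Step 6: wait(T1) -> count=0 queue=[T1] holders={T2,T3,T4}
Step 7: signal(T4) -> count=0 queue=[] holders={T1,T2,T3}
Step 8: wait(T4) -> count=0 queue=[T4] holders={T1,T2,T3}
Step 9: signal(T2) -> count=0 queue=[] holders={T1,T3,T4}
Step 10: wait(T2) -> count=0 queue=[T2] holders={T1,T3,T4}
Step 11: signal(T3) -> count=0 queue=[] holders={T1,T2,T4}
Step 12: wait(T3) -> count=0 queue=[T3] holders={T1,T2,T4}
Step 13: signal(T2) -> count=0 queue=[] holders={T1,T3,T4}
Step 14: wait(T2) -> count=0 queue=[T2] holders={T1,T3,T4}
Step 15: signal(T4) -> count=0 queue=[] holders={T1,T2,T3}
Final holders: {T1,T2,T3} -> T1 in holders

Answer: yes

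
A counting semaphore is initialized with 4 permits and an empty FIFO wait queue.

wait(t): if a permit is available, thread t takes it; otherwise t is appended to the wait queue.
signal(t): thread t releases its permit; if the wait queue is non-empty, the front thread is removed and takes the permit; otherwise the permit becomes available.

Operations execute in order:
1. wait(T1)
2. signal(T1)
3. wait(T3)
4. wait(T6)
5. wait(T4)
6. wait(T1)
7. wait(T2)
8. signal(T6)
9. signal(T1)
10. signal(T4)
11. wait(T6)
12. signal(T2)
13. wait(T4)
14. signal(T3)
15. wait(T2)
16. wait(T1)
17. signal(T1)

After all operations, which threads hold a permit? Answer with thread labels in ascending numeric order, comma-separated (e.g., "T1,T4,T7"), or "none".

Answer: T2,T4,T6

Derivation:
Step 1: wait(T1) -> count=3 queue=[] holders={T1}
Step 2: signal(T1) -> count=4 queue=[] holders={none}
Step 3: wait(T3) -> count=3 queue=[] holders={T3}
Step 4: wait(T6) -> count=2 queue=[] holders={T3,T6}
Step 5: wait(T4) -> count=1 queue=[] holders={T3,T4,T6}
Step 6: wait(T1) -> count=0 queue=[] holders={T1,T3,T4,T6}
Step 7: wait(T2) -> count=0 queue=[T2] holders={T1,T3,T4,T6}
Step 8: signal(T6) -> count=0 queue=[] holders={T1,T2,T3,T4}
Step 9: signal(T1) -> count=1 queue=[] holders={T2,T3,T4}
Step 10: signal(T4) -> count=2 queue=[] holders={T2,T3}
Step 11: wait(T6) -> count=1 queue=[] holders={T2,T3,T6}
Step 12: signal(T2) -> count=2 queue=[] holders={T3,T6}
Step 13: wait(T4) -> count=1 queue=[] holders={T3,T4,T6}
Step 14: signal(T3) -> count=2 queue=[] holders={T4,T6}
Step 15: wait(T2) -> count=1 queue=[] holders={T2,T4,T6}
Step 16: wait(T1) -> count=0 queue=[] holders={T1,T2,T4,T6}
Step 17: signal(T1) -> count=1 queue=[] holders={T2,T4,T6}
Final holders: T2,T4,T6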